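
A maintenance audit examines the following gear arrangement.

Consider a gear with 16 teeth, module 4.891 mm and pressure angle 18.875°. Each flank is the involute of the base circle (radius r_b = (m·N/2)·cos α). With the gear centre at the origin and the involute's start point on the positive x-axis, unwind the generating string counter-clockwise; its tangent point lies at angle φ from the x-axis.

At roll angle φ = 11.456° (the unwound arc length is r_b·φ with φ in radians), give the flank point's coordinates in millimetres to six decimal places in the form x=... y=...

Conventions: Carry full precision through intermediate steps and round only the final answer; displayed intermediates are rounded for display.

single-mesh involute tooth geometry (16T wheel at module 4.891)
pitch radius r_p = m·N/2 = 4.891·16/2 = 39.128000
base radius r_b = r_p·cos α = 39.128000·cos 18.875° = 37.023955
roll angle φ = 11.456° = 0.19994492 rad
x = r_b·(cos φ + φ·sin φ) = 37.756646
y = r_b·(sin φ − φ·cos φ) = 0.098255

x=37.756646 y=0.098255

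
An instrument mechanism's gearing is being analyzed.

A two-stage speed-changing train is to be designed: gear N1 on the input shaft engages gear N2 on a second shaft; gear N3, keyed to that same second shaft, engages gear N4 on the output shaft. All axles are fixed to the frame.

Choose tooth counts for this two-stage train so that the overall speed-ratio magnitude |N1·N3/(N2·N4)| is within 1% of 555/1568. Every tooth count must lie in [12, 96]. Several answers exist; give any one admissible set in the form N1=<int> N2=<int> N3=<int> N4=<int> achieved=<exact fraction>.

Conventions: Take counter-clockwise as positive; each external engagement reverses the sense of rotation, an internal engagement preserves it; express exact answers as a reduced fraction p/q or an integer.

N1=15 N2=28 N3=37 N4=56 achieved=555/1568

design class (target 555/1568): fixed-axis compound train
target = 555/1568 in lowest terms: an exact hit needs N1·N3 = k·555 and N2·N4 = k·1568 for one integer k, every count in [12, 96]; additionally prefer no 1:1 stage (N1 ≠ N2, N3 ≠ N4)
k = 1: N1·N3 = 555 = 15·37, N2·N4 = 1568 = 28·56
achieved = 15·37/(28·56) = 555/1568; |achieved − target| = 0 ≤ 111/31360 ✓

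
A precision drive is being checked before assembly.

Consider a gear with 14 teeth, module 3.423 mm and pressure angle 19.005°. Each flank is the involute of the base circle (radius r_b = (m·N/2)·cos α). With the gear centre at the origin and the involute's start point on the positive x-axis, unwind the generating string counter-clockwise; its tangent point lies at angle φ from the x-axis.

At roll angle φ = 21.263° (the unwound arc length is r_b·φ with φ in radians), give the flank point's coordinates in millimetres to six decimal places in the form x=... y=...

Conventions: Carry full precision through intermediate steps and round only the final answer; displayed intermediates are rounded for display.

x=24.161626 y=0.380674

topology: single-mesh involute geometry — m = 3.423, N = 14
pitch radius r_p = m·N/2 = 3.423·14/2 = 23.961000
base radius r_b = r_p·cos α = 23.961000·cos 19.005° = 22.654890
roll angle φ = 21.263° = 0.37110936 rad
x = r_b·(cos φ + φ·sin φ) = 24.161626
y = r_b·(sin φ − φ·cos φ) = 0.380674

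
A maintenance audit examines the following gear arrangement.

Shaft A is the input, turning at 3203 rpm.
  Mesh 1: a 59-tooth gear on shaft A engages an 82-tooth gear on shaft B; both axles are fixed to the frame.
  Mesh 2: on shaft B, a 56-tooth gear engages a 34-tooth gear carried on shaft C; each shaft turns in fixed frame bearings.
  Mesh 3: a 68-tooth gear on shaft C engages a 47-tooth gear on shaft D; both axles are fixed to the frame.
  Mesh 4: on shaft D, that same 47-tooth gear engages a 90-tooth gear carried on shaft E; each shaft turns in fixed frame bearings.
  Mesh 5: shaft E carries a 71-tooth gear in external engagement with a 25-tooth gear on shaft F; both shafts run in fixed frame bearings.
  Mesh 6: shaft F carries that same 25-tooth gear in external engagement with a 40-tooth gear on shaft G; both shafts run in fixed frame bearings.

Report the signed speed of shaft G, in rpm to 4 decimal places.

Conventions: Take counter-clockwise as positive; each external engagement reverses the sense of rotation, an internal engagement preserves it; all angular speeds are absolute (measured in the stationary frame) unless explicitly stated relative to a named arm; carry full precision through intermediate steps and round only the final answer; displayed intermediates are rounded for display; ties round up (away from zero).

topology: fixed-axis compound train — 6 meshes, A→G
mesh 1 [59T→82T]: ω = 3203.0000×59/82 = 2304.5976 rpm, sense flips to −
mesh 2 [56T→34T]: ω = 2304.5976×56/34 = 3795.8077 rpm, sense flips to +
mesh 3 [68T→47T]: ω = 3795.8077×68/47 = 5491.8070 rpm, sense flips to −
mesh 4 [47T→90T]: ω = 5491.8070×47/90 = 2867.9436 rpm, sense flips to +
mesh 5 [71T→25T]: ω = 2867.9436×71/25 = 8144.9599 rpm, sense flips to −
mesh 6 [25T→40T]: ω = 8144.9599×25/40 = 5090.5999 rpm, sense flips to +
signed output speed = +5090.5999 rpm

+5090.5999 rpm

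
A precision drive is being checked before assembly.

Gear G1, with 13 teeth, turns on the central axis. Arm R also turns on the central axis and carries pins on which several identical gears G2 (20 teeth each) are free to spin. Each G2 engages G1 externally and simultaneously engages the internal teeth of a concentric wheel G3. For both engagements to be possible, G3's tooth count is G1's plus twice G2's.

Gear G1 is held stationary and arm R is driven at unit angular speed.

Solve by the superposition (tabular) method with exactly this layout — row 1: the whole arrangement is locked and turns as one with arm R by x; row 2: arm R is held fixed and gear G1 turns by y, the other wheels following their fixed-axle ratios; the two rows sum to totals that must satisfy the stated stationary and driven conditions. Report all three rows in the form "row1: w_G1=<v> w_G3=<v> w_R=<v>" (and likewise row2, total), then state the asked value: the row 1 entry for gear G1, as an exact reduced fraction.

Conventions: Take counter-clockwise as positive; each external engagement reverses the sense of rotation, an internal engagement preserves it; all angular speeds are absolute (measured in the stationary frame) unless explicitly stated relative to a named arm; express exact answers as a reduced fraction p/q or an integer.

recognized (axles ride arm R): planetary set, 13/20/53 teeth
superposition row 1 [locked train]: every member turns x
row 2 (arm held, sun turns y): ω_ring = −(13/53)·y, ω_arm = 0
boundary: total ω_sun = x + y = 0 and total ω_arm = x = 1  ⇒  y = -1, x = 1
row 2 ring = −(13/53)·(-1) = 13/53
totals (row 1 + row 2): sun 1 + (-1) = 0, ring 1 + 13/53 = 66/53, arm 1 + 0 = 1
asked cell (row1, sun) = 1

row1: w_G1=1 w_G3=1 w_R=1
row2: w_G1=-1 w_G3=13/53 w_R=0
total: w_G1=0 w_G3=66/53 w_R=1
asked value: 1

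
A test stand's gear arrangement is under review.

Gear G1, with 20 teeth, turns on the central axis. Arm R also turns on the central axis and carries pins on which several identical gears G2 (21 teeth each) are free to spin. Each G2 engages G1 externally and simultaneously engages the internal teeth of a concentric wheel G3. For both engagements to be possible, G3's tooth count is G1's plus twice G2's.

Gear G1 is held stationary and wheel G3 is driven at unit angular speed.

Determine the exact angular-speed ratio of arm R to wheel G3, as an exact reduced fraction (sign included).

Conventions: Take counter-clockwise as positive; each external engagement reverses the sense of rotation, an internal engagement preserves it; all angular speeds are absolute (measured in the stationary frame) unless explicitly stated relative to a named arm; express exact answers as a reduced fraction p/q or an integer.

topology: planetary set — G1 20T / G2 21T / G3 62T, arm = carrier (Willis)
ring teeth: 20 + 2·21 = 62
20(ω_sun−ω_arm) = −62(ω_ring−ω_arm),  ω_sun = 0, ω_ring = 1
20(0−ω_arm) = −62(1−ω_arm)  ⇒  82·ω_arm = 62  ⇒  ω_arm = 31/41
ω_out/ω_in = 31/41

31/41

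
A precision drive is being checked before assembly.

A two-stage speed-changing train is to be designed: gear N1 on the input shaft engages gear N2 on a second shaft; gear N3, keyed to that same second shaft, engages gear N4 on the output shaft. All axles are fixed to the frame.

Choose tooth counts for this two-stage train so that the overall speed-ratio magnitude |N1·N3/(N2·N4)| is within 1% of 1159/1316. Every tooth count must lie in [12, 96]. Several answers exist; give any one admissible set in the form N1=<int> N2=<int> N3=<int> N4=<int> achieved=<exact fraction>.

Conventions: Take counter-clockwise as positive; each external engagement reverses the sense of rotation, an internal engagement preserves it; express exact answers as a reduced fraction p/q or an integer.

N1=19 N2=14 N3=61 N4=94 achieved=1159/1316

2-stage fixed-axis compound train for ratio 1159/1316
target = 1159/1316 in lowest terms: an exact hit needs N1·N3 = k·1159 and N2·N4 = k·1316 for one integer k, every count in [12, 96]; additionally prefer no 1:1 stage (N1 ≠ N2, N3 ≠ N4)
k = 1: N1·N3 = 1159 = 19·61, N2·N4 = 1316 = 14·94
achieved = 19·61/(14·94) = 1159/1316; |achieved − target| = 0 ≤ 1159/131600 ✓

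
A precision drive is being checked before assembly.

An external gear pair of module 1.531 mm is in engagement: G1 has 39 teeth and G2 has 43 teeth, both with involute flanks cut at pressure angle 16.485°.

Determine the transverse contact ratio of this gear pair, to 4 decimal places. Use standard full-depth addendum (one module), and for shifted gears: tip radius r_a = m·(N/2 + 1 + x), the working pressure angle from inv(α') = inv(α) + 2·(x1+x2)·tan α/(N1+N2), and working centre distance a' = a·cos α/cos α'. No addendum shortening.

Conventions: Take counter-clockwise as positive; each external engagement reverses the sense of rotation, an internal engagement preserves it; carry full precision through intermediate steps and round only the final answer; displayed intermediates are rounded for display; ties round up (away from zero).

topology: single-mesh involute geometry — m = 1.531, 39T/43T pair
base radii: r_b1 = 28.627303, r_b2 = 31.563436
tip radii: r_a1 = 31.385500, r_a2 = 34.447500
no profile shift: α' = α, a' = a
action lengths: √(r_a1²−r_b1²) = 12.865736, √(r_a2²−r_b2²) = 13.797817
base pitch p_b = π·m·cos α = 4.612068
CR = (12.865736 + 13.797817 − 62.771000·sin 16.48500°)/4.612068 = 1.919179
contact ratio ≈ 1.9192

1.9192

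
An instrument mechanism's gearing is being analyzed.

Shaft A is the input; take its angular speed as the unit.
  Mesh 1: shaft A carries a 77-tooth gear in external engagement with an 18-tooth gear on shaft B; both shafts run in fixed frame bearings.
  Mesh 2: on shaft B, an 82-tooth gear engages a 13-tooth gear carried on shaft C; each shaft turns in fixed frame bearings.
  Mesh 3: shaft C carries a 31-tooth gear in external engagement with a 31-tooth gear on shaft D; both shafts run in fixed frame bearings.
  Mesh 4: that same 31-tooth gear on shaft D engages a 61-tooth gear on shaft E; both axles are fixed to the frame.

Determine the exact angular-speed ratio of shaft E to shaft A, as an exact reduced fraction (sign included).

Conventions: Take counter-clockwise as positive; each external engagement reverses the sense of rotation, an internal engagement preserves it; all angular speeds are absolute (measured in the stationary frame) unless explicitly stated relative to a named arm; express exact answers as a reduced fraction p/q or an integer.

97867/7137

class = fixed-axis compound train [4 meshes; 4 ratios multiply, 4 sense flips]
mesh 1 [77T→18T]: running ratio 77/18, sense −
mesh 2 [82T→13T]: running ratio 3157/117, sense +
mesh 3 [31T→31T]: running ratio 3157/117, sense −
mesh 4 [31T→61T]: running ratio 97867/7137, sense +
ω_out/ω_in = 97867/7137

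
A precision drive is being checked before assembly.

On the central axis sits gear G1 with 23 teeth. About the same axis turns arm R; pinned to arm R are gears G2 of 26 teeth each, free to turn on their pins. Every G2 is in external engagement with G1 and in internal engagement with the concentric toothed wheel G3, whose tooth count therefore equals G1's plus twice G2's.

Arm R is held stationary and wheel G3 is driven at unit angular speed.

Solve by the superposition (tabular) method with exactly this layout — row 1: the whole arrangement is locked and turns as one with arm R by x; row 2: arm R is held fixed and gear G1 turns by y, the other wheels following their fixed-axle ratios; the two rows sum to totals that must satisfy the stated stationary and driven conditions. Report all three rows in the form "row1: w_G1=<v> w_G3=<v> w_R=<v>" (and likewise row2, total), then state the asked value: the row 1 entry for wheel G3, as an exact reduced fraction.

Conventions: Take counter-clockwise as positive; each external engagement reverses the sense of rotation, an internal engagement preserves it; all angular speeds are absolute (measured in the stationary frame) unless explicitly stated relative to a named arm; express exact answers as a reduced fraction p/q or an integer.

row1: w_G1=0 w_G3=0 w_R=0
row2: w_G1=-75/23 w_G3=1 w_R=0
total: w_G1=-75/23 w_G3=1 w_R=0
asked value: 0

topology: planetary set — G1 23T / G2 26T / G3 75T, arm = carrier (Willis)
row 1: whole set turns with the arm by x
row 2 (arm held, sun turns y): ω_ring = −(23/75)·y, ω_arm = 0
boundary: total ω_arm = x = 0 and total ω_ring = x − (23/75)·y = 1  ⇒  y = -75/23, x = 0
row 2 ring = −(23/75)·(-75/23) = 1
totals (row 1 + row 2): sun 0 + (-75/23) = -75/23, ring 0 + 1 = 1, arm 0 + 0 = 0
asked cell (row1, ring) = 0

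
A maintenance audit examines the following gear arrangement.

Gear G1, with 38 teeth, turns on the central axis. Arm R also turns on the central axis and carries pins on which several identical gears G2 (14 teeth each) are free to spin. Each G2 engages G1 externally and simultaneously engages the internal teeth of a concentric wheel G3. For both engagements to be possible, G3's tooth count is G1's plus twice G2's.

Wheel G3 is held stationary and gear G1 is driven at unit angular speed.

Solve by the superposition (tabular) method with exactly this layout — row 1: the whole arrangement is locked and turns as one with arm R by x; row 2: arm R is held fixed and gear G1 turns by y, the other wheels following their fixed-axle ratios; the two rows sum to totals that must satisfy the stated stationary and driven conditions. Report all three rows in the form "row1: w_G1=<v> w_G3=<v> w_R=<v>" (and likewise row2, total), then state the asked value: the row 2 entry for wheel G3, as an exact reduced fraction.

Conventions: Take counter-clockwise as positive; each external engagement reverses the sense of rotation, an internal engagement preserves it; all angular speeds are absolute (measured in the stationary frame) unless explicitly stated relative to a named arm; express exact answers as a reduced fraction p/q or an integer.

recognized (axles ride arm R): planetary set, 38/14/66 teeth
row 1 — lock + rotate with arm: ω_sun = ω_ring = ω_arm = x
superposition row 2 [arm held]: sun y, ring −(38/66)·y, arm 0
boundary: total ω_ring = x − (38/66)·y = 0 and total ω_sun = x + y = 1  ⇒  y = 33/52, x = 19/52
row 2 ring = −(38/66)·33/52 = -19/52
totals (row 1 + row 2): sun 19/52 + 33/52 = 1, ring 19/52 + (-19/52) = 0, arm 19/52 + 0 = 19/52
asked cell (row2, ring) = -19/52

row1: w_G1=19/52 w_G3=19/52 w_R=19/52
row2: w_G1=33/52 w_G3=-19/52 w_R=0
total: w_G1=1 w_G3=0 w_R=19/52
asked value: -19/52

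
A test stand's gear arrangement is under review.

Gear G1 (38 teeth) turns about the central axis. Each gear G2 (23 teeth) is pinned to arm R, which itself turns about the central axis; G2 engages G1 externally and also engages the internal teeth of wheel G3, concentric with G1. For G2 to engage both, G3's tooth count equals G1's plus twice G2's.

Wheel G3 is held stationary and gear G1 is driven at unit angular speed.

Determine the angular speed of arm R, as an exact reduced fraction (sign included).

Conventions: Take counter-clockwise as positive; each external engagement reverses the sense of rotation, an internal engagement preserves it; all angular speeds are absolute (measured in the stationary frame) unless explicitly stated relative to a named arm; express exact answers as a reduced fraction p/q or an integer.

19/61

recognized (axles ride arm R): planetary set, 38/23/84 teeth
ring teeth: 38 + 2·23 = 84
38(ω_sun−ω_arm) = −84(ω_ring−ω_arm),  ω_ring = 0, ω_sun = 1
38(1−ω_arm) = −84(0−ω_arm)  ⇒  122·ω_arm = 38  ⇒  ω_arm = 19/61
exact speed ratio = 19/61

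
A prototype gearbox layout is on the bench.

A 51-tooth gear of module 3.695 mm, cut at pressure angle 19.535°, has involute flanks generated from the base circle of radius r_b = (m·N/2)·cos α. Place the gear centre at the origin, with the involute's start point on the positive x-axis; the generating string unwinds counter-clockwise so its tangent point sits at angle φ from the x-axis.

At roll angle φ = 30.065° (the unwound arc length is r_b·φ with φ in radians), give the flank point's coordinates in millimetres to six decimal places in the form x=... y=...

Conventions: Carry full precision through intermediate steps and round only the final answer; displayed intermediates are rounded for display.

single-mesh involute tooth geometry (51T wheel at module 3.695)
pitch radius r_p = m·N/2 = 3.695·51/2 = 94.222500
base radius r_b = r_p·cos α = 94.222500·cos 19.535° = 88.798808
roll angle φ = 30.065° = 0.52473324 rad
x = r_b·(cos φ + φ·sin φ) = 100.195212
y = r_b·(sin φ − φ·cos φ) = 4.160027

x=100.195212 y=4.160027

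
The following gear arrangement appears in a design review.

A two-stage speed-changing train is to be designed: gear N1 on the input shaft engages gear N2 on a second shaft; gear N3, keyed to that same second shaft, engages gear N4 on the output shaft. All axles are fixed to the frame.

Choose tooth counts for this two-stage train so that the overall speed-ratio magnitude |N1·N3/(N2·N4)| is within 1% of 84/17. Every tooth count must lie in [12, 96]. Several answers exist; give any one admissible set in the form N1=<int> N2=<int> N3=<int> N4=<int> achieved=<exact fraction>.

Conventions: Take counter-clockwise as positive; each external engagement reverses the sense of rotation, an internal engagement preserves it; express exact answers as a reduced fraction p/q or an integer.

2-stage fixed-axis compound train for ratio 84/17
target = 84/17 in lowest terms: an exact hit needs N1·N3 = k·84 and N2·N4 = k·17 for one integer k, every count in [12, 96]; additionally prefer no 1:1 stage (N1 ≠ N2, N3 ≠ N4)
k = 1…11: no 1:1-free in-range split of k·84 and k·17 into factor pairs; take k = 12
k = 12: N1·N3 = 1008 = 12·84, N2·N4 = 204 = 17·12
achieved = 12·84/(17·12) = 84/17; |achieved − target| = 0 ≤ 21/425 ✓

N1=12 N2=17 N3=84 N4=12 achieved=84/17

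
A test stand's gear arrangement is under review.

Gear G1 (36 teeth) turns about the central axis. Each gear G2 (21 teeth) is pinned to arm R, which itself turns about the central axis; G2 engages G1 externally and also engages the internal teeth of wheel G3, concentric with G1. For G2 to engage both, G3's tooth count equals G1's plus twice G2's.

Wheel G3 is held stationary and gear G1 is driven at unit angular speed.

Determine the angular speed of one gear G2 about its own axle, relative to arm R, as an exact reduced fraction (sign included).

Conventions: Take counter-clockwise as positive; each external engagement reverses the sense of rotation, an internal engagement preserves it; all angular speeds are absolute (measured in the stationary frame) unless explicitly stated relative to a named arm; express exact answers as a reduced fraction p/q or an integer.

recognized (axles ride arm R): planetary set, 36/21/78 teeth
ring teeth: 36 + 2·21 = 78
36(ω_sun−ω_arm) = −78(ω_ring−ω_arm),  ω_ring = 0, ω_sun = 1
36(1−ω_arm) = −78(0−ω_arm)  ⇒  114·ω_arm = 36  ⇒  ω_arm = 6/19
sun–planet mesh: 36·(1−6/19) = −21·(ω_p−ω_arm)  ⇒  ω_p−ω_arm = -156/133
exact speed ratio = -156/133

-156/133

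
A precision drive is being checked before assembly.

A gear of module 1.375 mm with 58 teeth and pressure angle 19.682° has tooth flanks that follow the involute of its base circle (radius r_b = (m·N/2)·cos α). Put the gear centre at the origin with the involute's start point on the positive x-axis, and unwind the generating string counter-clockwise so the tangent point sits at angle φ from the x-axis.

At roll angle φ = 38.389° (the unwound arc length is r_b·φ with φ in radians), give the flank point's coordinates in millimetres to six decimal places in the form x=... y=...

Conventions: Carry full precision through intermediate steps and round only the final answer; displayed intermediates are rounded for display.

single-mesh involute tooth geometry (58T wheel at module 1.375)
pitch radius r_p = m·N/2 = 1.375·58/2 = 39.875000
base radius r_b = r_p·cos α = 39.875000·cos 19.682° = 37.545359
roll angle φ = 38.389° = 0.67001445 rad
x = r_b·(cos φ + φ·sin φ) = 45.050296
y = r_b·(sin φ − φ·cos φ) = 3.598027

x=45.050296 y=3.598027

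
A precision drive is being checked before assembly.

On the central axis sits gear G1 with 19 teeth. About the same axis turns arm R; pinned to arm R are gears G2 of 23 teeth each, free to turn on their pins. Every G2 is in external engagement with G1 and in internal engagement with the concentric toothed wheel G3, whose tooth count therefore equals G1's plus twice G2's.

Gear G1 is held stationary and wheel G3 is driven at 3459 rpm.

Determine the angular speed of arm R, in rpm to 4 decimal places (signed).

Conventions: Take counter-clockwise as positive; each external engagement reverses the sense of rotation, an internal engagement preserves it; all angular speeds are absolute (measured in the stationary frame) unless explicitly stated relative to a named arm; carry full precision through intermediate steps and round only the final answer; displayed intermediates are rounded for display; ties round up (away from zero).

recognized (axles ride arm R): planetary set, 19/23/65 teeth
normalise by the input: solve with ω_ring = 1, then scale by 3459 rpm
ring teeth: 19 + 2·23 = 65
19(ω_sun−ω_arm) = −65(ω_ring−ω_arm),  ω_sun = 0, ω_ring = 1
19(0−ω_arm) = −65(1−ω_arm)  ⇒  84·ω_arm = 65  ⇒  ω_arm = 65/84
scale: ω_arm = 65/84 × 3459 rpm = +2676.6071 rpm

+2676.6071 rpm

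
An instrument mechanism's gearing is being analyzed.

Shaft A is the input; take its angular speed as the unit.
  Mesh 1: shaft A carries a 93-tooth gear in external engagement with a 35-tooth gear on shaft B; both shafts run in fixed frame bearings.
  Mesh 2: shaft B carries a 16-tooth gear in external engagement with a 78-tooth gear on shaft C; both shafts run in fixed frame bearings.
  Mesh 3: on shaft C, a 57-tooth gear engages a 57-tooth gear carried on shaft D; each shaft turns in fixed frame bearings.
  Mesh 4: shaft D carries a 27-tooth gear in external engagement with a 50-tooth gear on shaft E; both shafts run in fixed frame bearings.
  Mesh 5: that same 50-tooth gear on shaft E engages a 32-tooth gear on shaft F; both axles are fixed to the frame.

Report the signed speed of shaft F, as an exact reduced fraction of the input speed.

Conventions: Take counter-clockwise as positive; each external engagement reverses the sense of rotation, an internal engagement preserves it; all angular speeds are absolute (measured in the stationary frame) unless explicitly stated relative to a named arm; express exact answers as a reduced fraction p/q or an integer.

-837/1820

5-mesh fixed-axis compound train (all bearings frame-fixed)
mesh 1 [93T→35T]: |ω|/ω_in = 1×93/35 = 93/35, sense flips to −
mesh 2 [16T→78T]: |ω|/ω_in = (93/35)×16/78 = 248/455, sense flips to +
mesh 3 [57T→57T]: |ω|/ω_in = (248/455)×57/57 = 248/455, sense flips to −
mesh 4 [27T→50T]: |ω|/ω_in = (248/455)×27/50 = 3348/11375, sense flips to +
mesh 5 [50T→32T]: |ω|/ω_in = (3348/11375)×50/32 = 837/1820, sense flips to −
signed output speed (× input speed) = -837/1820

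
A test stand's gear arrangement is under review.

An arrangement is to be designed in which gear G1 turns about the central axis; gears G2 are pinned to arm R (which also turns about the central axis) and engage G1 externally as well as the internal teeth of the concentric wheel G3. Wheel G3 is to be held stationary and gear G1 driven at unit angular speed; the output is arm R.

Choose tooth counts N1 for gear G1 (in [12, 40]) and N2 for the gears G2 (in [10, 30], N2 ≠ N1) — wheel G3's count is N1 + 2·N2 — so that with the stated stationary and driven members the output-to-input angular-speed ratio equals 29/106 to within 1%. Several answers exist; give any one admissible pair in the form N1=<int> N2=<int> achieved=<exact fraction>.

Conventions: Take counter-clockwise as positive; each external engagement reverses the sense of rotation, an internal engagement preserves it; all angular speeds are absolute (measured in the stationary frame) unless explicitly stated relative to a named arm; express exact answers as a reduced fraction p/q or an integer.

planetary set to be sized for 29/106 (Willis relation)
Willis with ω_ring = 0: ω_arm/ω_sun = N1/(N1+N3); set equal to 29/106  ⇒  N3/N1 = 1/(29/106) − 1 = 77/29
N3 = N1 + 2·N2  ⇒  N2/N1 = (N3/N1 − 1)/2 = (77/29 − 1)/2 = 24/29
smallest multiple with N1 ≥ 12 and N2 ≥ 10: k = 1  ⇒  N1 = 1·29 = 29, N2 = 1·24 = 24 (N1 ≤ 40, N2 ≤ 30, N2 ≠ N1 ✓), N3 = 29 + 2·24 = 77
check: N1/(N1+N3) with N1 = 29, N3 = 77 gives 29/106; |achieved − target| = 0 ≤ 29/10600 ✓

N1=29 N2=24 achieved=29/106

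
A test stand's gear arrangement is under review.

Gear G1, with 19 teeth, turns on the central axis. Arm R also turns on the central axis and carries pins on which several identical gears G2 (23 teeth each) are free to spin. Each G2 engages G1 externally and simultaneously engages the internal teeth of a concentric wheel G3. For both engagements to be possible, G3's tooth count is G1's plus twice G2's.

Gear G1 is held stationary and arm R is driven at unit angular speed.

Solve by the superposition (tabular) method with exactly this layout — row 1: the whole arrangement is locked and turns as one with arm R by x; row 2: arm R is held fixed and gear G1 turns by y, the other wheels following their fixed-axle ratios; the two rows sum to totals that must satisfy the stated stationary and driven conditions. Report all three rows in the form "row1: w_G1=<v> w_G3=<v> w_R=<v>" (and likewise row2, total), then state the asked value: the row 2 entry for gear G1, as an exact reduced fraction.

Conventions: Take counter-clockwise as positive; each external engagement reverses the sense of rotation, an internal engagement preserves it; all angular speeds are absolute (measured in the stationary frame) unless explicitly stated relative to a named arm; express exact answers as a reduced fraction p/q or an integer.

row1: w_G1=1 w_G3=1 w_R=1
row2: w_G1=-1 w_G3=19/65 w_R=0
total: w_G1=0 w_G3=84/65 w_R=1
asked value: -1

recognized (axles ride arm R): planetary set, 19/23/65 teeth
row 1 (train locked, turned with arm): all members turn x
row 2 (arm held, sun turns y): ω_ring = −(19/65)·y, ω_arm = 0
boundary: total ω_sun = x + y = 0 and total ω_arm = x = 1  ⇒  y = -1, x = 1
row 2 ring = −(19/65)·(-1) = 19/65
totals (row 1 + row 2): sun 1 + (-1) = 0, ring 1 + 19/65 = 84/65, arm 1 + 0 = 1
asked cell (row2, sun) = -1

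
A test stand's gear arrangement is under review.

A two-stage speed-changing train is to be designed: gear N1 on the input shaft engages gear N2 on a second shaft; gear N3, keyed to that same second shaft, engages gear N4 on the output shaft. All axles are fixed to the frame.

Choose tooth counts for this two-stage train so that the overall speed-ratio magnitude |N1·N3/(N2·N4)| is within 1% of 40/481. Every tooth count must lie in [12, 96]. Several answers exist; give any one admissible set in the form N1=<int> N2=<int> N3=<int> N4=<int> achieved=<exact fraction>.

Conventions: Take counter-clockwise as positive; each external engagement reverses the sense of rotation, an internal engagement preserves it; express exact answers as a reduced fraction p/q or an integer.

design class (target 40/481): fixed-axis compound train
target = 40/481 in lowest terms: an exact hit needs N1·N3 = k·40 and N2·N4 = k·481 for one integer k, every count in [12, 96]; additionally prefer no 1:1 stage (N1 ≠ N2, N3 ≠ N4)
k = 1…5: no 1:1-free in-range split of k·40 and k·481 into factor pairs; take k = 6
k = 6: N1·N3 = 240 = 12·20, N2·N4 = 2886 = 37·78
achieved = 12·20/(37·78) = 40/481; |achieved − target| = 0 ≤ 2/2405 ✓

N1=12 N2=37 N3=20 N4=78 achieved=40/481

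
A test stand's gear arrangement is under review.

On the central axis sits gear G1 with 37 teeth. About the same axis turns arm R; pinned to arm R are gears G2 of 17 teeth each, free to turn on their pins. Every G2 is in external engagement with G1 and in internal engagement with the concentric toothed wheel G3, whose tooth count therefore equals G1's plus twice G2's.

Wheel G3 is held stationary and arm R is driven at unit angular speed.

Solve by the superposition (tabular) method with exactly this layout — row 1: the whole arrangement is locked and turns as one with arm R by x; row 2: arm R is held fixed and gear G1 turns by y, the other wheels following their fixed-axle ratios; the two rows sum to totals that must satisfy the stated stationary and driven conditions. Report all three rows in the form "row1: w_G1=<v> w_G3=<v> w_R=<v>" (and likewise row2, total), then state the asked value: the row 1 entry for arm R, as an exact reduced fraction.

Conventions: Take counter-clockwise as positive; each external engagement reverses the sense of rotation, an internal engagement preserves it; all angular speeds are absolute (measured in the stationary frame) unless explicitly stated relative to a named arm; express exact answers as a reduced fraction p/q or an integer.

topology: planetary set — G1 37T / G2 17T / G3 71T, arm = carrier (Willis)
row 1 (train locked, turned with arm): all members turn x
row 2 — arm fixed, fixed-axis ratios: sun y, ring −(37/71)·y, arm 0
boundary: total ω_ring = x − (37/71)·y = 0 and total ω_arm = x = 1  ⇒  y = 71/37, x = 1
row 2 ring = −(37/71)·71/37 = -1
totals (row 1 + row 2): sun 1 + 71/37 = 108/37, ring 1 + (-1) = 0, arm 1 + 0 = 1
asked cell (row1, arm) = 1

row1: w_G1=1 w_G3=1 w_R=1
row2: w_G1=71/37 w_G3=-1 w_R=0
total: w_G1=108/37 w_G3=0 w_R=1
asked value: 1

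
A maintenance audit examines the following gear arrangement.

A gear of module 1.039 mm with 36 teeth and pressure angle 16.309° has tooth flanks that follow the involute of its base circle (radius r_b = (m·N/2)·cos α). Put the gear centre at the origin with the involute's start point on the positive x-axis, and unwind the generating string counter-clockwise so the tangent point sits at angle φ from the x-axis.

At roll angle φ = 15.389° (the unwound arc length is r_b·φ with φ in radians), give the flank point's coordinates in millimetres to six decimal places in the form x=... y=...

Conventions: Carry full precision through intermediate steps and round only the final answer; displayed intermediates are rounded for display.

x=18.585260 y=0.115095

topology: single-mesh involute geometry — m = 1.039, N = 36
pitch radius r_p = m·N/2 = 1.039·36/2 = 18.702000
base radius r_b = r_p·cos α = 18.702000·cos 16.309° = 17.949454
roll angle φ = 15.389° = 0.26858872 rad
x = r_b·(cos φ + φ·sin φ) = 18.585260
y = r_b·(sin φ − φ·cos φ) = 0.115095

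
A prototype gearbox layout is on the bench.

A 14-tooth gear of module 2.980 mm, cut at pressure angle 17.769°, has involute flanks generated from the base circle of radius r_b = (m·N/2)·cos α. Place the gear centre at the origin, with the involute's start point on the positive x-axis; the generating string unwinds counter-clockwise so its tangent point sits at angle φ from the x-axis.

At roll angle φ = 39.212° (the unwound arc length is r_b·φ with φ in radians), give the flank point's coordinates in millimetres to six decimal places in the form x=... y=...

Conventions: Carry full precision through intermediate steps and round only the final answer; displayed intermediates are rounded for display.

recognized (one wheel, involute flank): single-mesh tooth geometry, m = 2.980, N = 14
pitch radius r_p = m·N/2 = 2.980·14/2 = 20.860000
base radius r_b = r_p·cos α = 20.860000·cos 17.769° = 19.864866
roll angle φ = 39.212° = 0.68437851 rad
x = r_b·(cos φ + φ·sin φ) = 23.986239
y = r_b·(sin φ − φ·cos φ) = 2.024763

x=23.986239 y=2.024763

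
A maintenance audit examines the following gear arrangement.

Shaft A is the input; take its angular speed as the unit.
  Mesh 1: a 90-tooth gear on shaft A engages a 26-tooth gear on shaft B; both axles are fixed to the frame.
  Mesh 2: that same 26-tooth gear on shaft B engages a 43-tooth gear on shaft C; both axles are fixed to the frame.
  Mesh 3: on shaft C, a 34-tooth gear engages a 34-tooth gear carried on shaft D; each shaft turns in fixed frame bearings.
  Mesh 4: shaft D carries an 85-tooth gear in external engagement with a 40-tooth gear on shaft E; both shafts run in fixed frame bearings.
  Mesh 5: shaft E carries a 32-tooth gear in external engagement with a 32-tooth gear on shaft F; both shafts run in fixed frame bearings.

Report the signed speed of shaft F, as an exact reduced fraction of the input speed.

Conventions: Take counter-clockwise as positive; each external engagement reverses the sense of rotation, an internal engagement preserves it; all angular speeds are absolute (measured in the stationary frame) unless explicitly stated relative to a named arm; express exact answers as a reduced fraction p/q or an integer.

5-mesh fixed-axis compound train (all bearings frame-fixed)
mesh 1 [90T→26T]: |ω|/ω_in = 1×90/26 = 45/13, sense flips to −
mesh 2 [26T→43T]: |ω|/ω_in = (45/13)×26/43 = 90/43, sense flips to +
mesh 3 [34T→34T]: |ω|/ω_in = (90/43)×34/34 = 90/43, sense flips to −
mesh 4 [85T→40T]: |ω|/ω_in = (90/43)×85/40 = 765/172, sense flips to +
mesh 5 [32T→32T]: |ω|/ω_in = (765/172)×32/32 = 765/172, sense flips to −
signed output speed (× input speed) = -765/172

-765/172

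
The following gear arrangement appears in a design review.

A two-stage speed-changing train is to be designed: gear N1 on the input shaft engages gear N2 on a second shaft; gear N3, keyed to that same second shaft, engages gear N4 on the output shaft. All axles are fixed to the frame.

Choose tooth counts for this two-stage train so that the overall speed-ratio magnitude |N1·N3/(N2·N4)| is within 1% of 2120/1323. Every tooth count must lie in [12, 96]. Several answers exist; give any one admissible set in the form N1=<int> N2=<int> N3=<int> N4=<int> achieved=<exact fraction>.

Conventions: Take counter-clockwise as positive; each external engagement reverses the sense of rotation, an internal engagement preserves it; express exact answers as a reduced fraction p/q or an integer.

2-stage fixed-axis compound train for ratio 2120/1323
target = 2120/1323 in lowest terms: an exact hit needs N1·N3 = k·2120 and N2·N4 = k·1323 for one integer k, every count in [12, 96]; additionally prefer no 1:1 stage (N1 ≠ N2, N3 ≠ N4)
k = 1: N1·N3 = 2120 = 40·53, N2·N4 = 1323 = 21·63
achieved = 40·53/(21·63) = 2120/1323; |achieved − target| = 0 ≤ 106/6615 ✓

N1=40 N2=21 N3=53 N4=63 achieved=2120/1323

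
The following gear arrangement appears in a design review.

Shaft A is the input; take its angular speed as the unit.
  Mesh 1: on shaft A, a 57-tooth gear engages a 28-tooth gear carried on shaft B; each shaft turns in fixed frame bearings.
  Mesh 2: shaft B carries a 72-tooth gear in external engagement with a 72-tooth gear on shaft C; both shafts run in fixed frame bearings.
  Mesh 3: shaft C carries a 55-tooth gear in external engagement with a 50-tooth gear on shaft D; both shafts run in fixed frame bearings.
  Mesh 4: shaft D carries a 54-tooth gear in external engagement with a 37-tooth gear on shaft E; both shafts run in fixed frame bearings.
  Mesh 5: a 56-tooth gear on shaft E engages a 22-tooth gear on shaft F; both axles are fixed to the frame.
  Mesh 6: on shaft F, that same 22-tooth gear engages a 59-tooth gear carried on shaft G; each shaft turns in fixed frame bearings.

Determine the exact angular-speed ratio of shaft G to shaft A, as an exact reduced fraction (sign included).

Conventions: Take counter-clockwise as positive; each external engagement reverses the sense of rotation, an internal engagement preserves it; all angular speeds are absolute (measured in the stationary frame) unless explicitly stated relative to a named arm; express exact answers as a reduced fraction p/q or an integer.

class = fixed-axis compound train [6 meshes; 6 ratios multiply, 6 sense flips]
mesh 1 [57T→28T]: running ratio 57/28, sense −
mesh 2 [72T→72T]: running ratio 57/28, sense +
mesh 3 [55T→50T]: running ratio 627/280, sense −
mesh 4 [54T→37T]: running ratio 16929/5180, sense +
mesh 5 [56T→22T]: running ratio 1539/185, sense −
mesh 6 [22T→59T]: running ratio 33858/10915, sense +
ω_out/ω_in = 33858/10915

33858/10915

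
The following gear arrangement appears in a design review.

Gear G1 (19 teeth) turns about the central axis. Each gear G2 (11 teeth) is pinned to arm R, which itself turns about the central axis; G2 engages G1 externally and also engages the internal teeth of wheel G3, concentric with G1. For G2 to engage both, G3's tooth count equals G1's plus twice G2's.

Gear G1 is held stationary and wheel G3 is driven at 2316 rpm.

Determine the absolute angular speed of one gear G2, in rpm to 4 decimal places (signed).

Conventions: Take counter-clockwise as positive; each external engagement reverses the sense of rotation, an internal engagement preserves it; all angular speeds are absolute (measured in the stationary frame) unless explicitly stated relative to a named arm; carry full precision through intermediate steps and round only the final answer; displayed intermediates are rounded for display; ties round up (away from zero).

+4316.1818 rpm

recognized (axles ride arm R): planetary set, 19/11/41 teeth
normalise by the input: solve with ω_ring = 1, then scale by 2316 rpm
ring teeth: 19 + 2·11 = 41
19(ω_sun−ω_arm) = −41(ω_ring−ω_arm),  ω_sun = 0, ω_ring = 1
19(0−ω_arm) = −41(1−ω_arm)  ⇒  60·ω_arm = 41  ⇒  ω_arm = 41/60
sun–planet mesh: 19·(0−41/60) = −11·(ω_p−ω_arm)  ⇒  ω_p−ω_arm = 779/660
ω_p = 41/60 + 779/660 = 41/22
scale: ω_p = 41/22 × 2316 rpm = +4316.1818 rpm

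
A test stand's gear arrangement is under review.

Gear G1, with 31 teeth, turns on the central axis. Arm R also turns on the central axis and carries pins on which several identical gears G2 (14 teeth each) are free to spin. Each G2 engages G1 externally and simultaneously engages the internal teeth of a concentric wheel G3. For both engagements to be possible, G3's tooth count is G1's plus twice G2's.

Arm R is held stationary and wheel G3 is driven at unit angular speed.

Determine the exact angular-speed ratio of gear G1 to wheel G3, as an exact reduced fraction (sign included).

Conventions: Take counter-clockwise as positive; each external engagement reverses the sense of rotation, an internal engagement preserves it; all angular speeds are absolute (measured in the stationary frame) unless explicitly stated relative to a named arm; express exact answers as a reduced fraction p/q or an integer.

recognized (axles ride arm R): planetary set, 31/14/59 teeth
ring teeth: 31 + 2·14 = 59
31(ω_sun−ω_arm) = −59(ω_ring−ω_arm),  ω_arm = 0, ω_ring = 1
ω_sun = 0 − (59/31)(1−0) = -59/31
ω_out/ω_in = -59/31

-59/31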